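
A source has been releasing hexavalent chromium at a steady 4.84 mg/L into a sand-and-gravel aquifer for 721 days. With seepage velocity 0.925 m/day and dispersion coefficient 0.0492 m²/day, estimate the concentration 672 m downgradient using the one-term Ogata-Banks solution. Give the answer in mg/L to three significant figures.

1.32 mg/L

For a continuous step input, C/C₀ ≈ ½·erfc((x−vt)/(2√(Dt))).
vt = 0.925 × 721 = 666.925 m and 2√(Dt) = 2√(0.0492 × 721) = 11.91 m.
Argument (x−vt)/(2√(Dt)) = (672 − 666.925)/11.91 = 0.4261; ½·erfc(0.4261) = 0.2734.
C = 4.84 × 0.2734 = 1.32 mg/L.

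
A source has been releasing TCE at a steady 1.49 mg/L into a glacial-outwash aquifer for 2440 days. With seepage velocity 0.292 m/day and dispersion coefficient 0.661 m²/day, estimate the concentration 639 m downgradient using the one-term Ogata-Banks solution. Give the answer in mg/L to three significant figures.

For a continuous step input, C/C₀ ≈ ½·erfc((x−vt)/(2√(Dt))).
vt = 0.292 × 2440 = 712.48 m and 2√(Dt) = 2√(0.661 × 2440) = 80.32 m.
Argument (x−vt)/(2√(Dt)) = (639 − 712.48)/80.32 = -0.9148; ½·erfc(-0.9148) = 0.9021.
C = 1.49 × 0.9021 = 1.34 mg/L.

1.34 mg/L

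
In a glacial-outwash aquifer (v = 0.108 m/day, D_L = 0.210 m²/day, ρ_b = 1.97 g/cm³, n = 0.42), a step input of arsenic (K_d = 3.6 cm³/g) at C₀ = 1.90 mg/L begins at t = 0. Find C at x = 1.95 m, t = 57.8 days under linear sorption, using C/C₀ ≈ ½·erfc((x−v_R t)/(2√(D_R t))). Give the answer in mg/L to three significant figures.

0.161 mg/L

Retardation factor R = 1 + ρ_b·K_d/n = 1 + 1.97 × 3.6/0.42 = 17.89.
Sorption retards both mechanisms: v_R = v/R = 0.006037 m/day, D_R = D/R = 0.01174 m²/day.
v_R·t = 0.006037 × 57.8 = 0.3489386 m; 2√(D_R t) = 1.648 m; argument = (1.95 − 0.3489386)/1.648 = 0.9715.
C = C₀ × ½·erfc(0.9715) = 1.90 × 0.08474 = 0.161 mg/L.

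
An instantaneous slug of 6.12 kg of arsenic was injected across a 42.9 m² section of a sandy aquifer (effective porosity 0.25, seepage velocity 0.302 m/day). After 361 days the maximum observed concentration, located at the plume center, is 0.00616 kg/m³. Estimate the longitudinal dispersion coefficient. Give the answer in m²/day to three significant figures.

At the plume center C_max = M/(n_e·A·√(4πDt)), so D = M²/(4πt·(n_e·A·C_max)²).
n_e·A·C_max = 0.25 × 42.9 × 0.00616 = 0.06607 kg/m.
D = 6.12²/(4π × 361 × 0.06607²) = 1.89 m²/day.

1.89 m²/day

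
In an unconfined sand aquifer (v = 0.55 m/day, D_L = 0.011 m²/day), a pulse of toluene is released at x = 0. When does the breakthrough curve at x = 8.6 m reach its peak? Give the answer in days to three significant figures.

For the 1D instantaneous-source solution, setting ∂C/∂t = 0 at fixed x gives v²t² + 2Dt − x² = 0, so t = (√(D² + v²x²) − D)/v².
√(D² + v²x²) = √(0.011² + 0.55² × 8.6²) = 4.730; v² = 0.3025.
t = (4.730 − 0.011)/0.3025 = 15.6 days (vs. the pure-advection estimate x/v = 15.6 d).

15.6 days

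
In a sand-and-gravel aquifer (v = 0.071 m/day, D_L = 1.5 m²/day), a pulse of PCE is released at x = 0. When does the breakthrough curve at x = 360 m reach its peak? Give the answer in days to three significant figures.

For the 1D instantaneous-source solution, setting ∂C/∂t = 0 at fixed x gives v²t² + 2Dt − x² = 0, so t = (√(D² + v²x²) − D)/v².
√(D² + v²x²) = √(1.5² + 0.071² × 360²) = 25.60; v² = 0.005041.
t = (25.60 − 1.5)/0.005041 = 4780 days (vs. the pure-advection estimate x/v = 5070 d).

4780 days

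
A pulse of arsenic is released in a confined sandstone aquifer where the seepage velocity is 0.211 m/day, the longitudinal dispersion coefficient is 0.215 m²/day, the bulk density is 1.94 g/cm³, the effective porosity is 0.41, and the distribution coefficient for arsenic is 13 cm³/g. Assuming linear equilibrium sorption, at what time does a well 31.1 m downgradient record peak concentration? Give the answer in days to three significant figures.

8920 days

Retardation factor R = 1 + ρ_b·K_d/n = 1 + 1.94 × 13/0.41 = 62.51.
Sorption retards both mechanisms: v_R = v/R = 0.003375 m/day, D_R = D/R = 0.003439 m²/day.
Peak time from v_R²t² + 2D_R t − x² = 0: t = (√(D_R² + v_R²x²) − D_R)/v_R².
√(D_R² + v_R²x²) = √(0.003439² + 0.003375² × 31.1²) = 0.1050; v_R² = 1.139e-05.
t = (0.1050 − 0.003439)/1.139e-05 = 8920 days.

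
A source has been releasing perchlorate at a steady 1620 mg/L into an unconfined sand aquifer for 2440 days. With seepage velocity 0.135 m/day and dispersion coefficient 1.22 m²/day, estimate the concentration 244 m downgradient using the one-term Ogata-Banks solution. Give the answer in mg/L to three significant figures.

For a continuous step input, C/C₀ ≈ ½·erfc((x−vt)/(2√(Dt))).
vt = 0.135 × 2440 = 329.4 m and 2√(Dt) = 2√(1.22 × 2440) = 109.1 m.
Argument (x−vt)/(2√(Dt)) = (244 − 329.4)/109.1 = -0.7828; ½·erfc(-0.7828) = 0.8659.
C = 1620 × 0.8659 = 1400 mg/L.

1400 mg/L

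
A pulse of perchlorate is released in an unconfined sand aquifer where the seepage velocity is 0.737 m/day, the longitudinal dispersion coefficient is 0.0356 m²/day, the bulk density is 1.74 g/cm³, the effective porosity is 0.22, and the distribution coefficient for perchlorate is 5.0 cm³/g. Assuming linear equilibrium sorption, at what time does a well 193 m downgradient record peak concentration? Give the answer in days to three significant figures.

10600 days

Retardation factor R = 1 + ρ_b·K_d/n = 1 + 1.74 × 5.0/0.22 = 40.55.
Sorption retards both mechanisms: v_R = v/R = 0.01818 m/day, D_R = D/R = 0.0008779 m²/day.
Peak time from v_R²t² + 2D_R t − x² = 0: t = (√(D_R² + v_R²x²) − D_R)/v_R².
√(D_R² + v_R²x²) = √(0.0008779² + 0.01818² × 193²) = 3.509; v_R² = 0.0003305.
t = (3.509 − 0.0008779)/0.0003305 = 10600 days.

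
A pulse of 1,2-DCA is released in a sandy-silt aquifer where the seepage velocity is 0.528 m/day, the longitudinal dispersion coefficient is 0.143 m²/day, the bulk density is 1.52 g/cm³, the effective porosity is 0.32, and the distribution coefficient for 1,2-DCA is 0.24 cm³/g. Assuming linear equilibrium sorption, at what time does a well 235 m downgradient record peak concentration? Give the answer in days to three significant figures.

Retardation factor R = 1 + ρ_b·K_d/n = 1 + 1.52 × 0.24/0.32 = 2.140.
Sorption retards both mechanisms: v_R = v/R = 0.2467 m/day, D_R = D/R = 0.06682 m²/day.
Peak time from v_R²t² + 2D_R t − x² = 0: t = (√(D_R² + v_R²x²) − D_R)/v_R².
√(D_R² + v_R²x²) = √(0.06682² + 0.2467² × 235²) = 57.97; v_R² = 0.06086.
t = (57.97 − 0.06682)/0.06086 = 951 days.

951 days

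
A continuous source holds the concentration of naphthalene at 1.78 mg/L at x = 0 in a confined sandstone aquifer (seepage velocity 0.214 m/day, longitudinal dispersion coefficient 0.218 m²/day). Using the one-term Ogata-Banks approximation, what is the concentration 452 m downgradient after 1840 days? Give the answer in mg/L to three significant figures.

For a continuous step input, C/C₀ ≈ ½·erfc((x−vt)/(2√(Dt))).
vt = 0.214 × 1840 = 393.76 m and 2√(Dt) = 2√(0.218 × 1840) = 40.06 m.
Argument (x−vt)/(2√(Dt)) = (452 − 393.76)/40.06 = 1.454; ½·erfc(1.454) = 0.01988.
C = 1.78 × 0.01988 = 0.0354 mg/L.

0.0354 mg/L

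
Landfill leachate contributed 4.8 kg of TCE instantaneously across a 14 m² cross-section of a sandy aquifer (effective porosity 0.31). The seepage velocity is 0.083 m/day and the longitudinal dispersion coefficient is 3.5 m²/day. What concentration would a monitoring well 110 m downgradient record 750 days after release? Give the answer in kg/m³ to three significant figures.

For an instantaneous plane source, C(x,t) = M/(n_e·A·√(4πDt)) · exp(−(x−vt)²/(4Dt)), with n_e·A the pore (flow) area.
Plume center vt = 0.083 × 750 = 62.25 m, so the well at 110 m is 47.75 m downgradient of the peak.
√(4πDt) = 181.6 m, giving peak height M/(n_e·A·√(4πDt)) = 4.8/(0.31 × 14 × 181.6) = 0.006090 kg/m³.
(x−vt)²/(4Dt) = (47.75)²/(4 × 3.5 × 750) = 0.2171; exp(−0.2171) = 0.8048.
C = 0.006090 × 0.8048 = 0.00490 kg/m³.

0.00490 kg/m³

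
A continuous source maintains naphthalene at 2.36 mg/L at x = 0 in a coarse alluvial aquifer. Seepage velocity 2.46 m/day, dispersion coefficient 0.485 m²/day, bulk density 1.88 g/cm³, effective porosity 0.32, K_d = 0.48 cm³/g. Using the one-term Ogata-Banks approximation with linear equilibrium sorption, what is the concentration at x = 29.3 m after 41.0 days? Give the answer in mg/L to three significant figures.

Retardation factor R = 1 + ρ_b·K_d/n = 1 + 1.88 × 0.48/0.32 = 3.820.
Sorption retards both mechanisms: v_R = v/R = 0.6440 m/day, D_R = D/R = 0.1270 m²/day.
v_R·t = 0.6440 × 41.0 = 26.404 m; 2√(D_R t) = 4.564 m; argument = (29.3 − 26.404)/4.564 = 0.6345.
C = C₀ × ½·erfc(0.6345) = 2.36 × 0.1848 = 0.436 mg/L.

0.436 mg/L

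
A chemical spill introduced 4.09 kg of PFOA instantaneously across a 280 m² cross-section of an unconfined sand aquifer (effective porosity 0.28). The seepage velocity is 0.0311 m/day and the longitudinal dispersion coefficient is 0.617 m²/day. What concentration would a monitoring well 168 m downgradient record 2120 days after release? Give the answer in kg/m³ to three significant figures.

For an instantaneous plane source, C(x,t) = M/(n_e·A·√(4πDt)) · exp(−(x−vt)²/(4Dt)), with n_e·A the pore (flow) area.
Plume center vt = 0.0311 × 2120 = 65.932 m, so the well at 168 m is 102.068 m downgradient of the peak.
√(4πDt) = 128.2 m, giving peak height M/(n_e·A·√(4πDt)) = 4.09/(0.28 × 280 × 128.2) = 0.0004069 kg/m³.
(x−vt)²/(4Dt) = (102.068)²/(4 × 0.617 × 2120) = 1.991; exp(−1.991) = 0.1366.
C = 0.0004069 × 0.1366 = 5.56e-05 kg/m³.

5.56e-05 kg/m³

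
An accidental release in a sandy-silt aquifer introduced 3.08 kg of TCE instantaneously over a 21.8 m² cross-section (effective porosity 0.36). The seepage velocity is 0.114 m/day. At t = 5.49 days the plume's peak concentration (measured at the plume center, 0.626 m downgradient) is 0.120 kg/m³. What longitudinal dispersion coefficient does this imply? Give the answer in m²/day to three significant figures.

At the plume center C_max = M/(n_e·A·√(4πDt)), so D = M²/(4πt·(n_e·A·C_max)²).
n_e·A·C_max = 0.36 × 21.8 × 0.120 = 0.9418 kg/m.
D = 3.08²/(4π × 5.49 × 0.9418²) = 0.155 m²/day.

0.155 m²/day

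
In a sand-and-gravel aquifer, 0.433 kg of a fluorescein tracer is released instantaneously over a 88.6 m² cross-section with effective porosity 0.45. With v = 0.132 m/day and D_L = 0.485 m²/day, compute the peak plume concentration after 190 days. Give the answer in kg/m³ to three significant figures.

0.000319 kg/m³

The peak of an instantaneous 1D plume sits at x = vt; there the Gaussian factor is 1 and C_max = M/(n_e·A·√(4πDt)), where n_e·A is the pore area the mass is dissolved in.
√(4πDt) = √(4π × 0.485 × 190) = 34.03 m, so C_max = 0.433/(0.45 × 88.6 × 34.03) = 0.000319 kg/m³.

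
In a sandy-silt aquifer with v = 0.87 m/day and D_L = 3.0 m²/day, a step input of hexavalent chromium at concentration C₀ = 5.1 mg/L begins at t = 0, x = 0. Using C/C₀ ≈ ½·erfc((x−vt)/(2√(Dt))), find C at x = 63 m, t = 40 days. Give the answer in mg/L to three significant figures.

0.175 mg/L

For a continuous step input, C/C₀ ≈ ½·erfc((x−vt)/(2√(Dt))).
vt = 0.87 × 40 = 34.8 m and 2√(Dt) = 2√(3.0 × 40) = 21.91 m.
Argument (x−vt)/(2√(Dt)) = (63 − 34.8)/21.91 = 1.287; ½·erfc(1.287) = 0.03437.
C = 5.1 × 0.03437 = 0.175 mg/L.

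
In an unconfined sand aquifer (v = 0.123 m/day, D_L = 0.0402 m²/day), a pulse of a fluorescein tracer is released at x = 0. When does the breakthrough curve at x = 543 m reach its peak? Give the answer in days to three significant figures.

For the 1D instantaneous-source solution, setting ∂C/∂t = 0 at fixed x gives v²t² + 2Dt − x² = 0, so t = (√(D² + v²x²) − D)/v².
√(D² + v²x²) = √(0.0402² + 0.123² × 543²) = 66.79; v² = 0.015129.
t = (66.79 − 0.0402)/0.015129 = 4410 days (vs. the pure-advection estimate x/v = 4410 d).

4410 days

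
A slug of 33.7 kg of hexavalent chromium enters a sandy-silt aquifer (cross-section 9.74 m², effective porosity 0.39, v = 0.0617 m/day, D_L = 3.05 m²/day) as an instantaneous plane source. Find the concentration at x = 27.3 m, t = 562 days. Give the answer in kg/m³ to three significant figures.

For an instantaneous plane source, C(x,t) = M/(n_e·A·√(4πDt)) · exp(−(x−vt)²/(4Dt)), with n_e·A the pore (flow) area.
Plume center vt = 0.0617 × 562 = 34.6754 m, so the well at 27.3 m is 7.3754 m upgradient of the peak.
√(4πDt) = 146.8 m, giving peak height M/(n_e·A·√(4πDt)) = 33.7/(0.39 × 9.74 × 146.8) = 0.06043 kg/m³.
(x−vt)²/(4Dt) = (-7.3754)²/(4 × 3.05 × 562) = 0.007934; exp(−0.007934) = 0.9921.
C = 0.06043 × 0.9921 = 0.0600 kg/m³.

0.0600 kg/m³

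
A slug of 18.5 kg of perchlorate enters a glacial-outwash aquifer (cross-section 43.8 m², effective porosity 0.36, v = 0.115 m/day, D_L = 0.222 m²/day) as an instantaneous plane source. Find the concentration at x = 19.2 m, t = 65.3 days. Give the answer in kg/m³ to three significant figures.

For an instantaneous plane source, C(x,t) = M/(n_e·A·√(4πDt)) · exp(−(x−vt)²/(4Dt)), with n_e·A the pore (flow) area.
Plume center vt = 0.115 × 65.3 = 7.5095 m, so the well at 19.2 m is 11.6905 m downgradient of the peak.
√(4πDt) = 13.50 m, giving peak height M/(n_e·A·√(4πDt)) = 18.5/(0.36 × 43.8 × 13.50) = 0.08691 kg/m³.
(x−vt)²/(4Dt) = (11.6905)²/(4 × 0.222 × 65.3) = 2.357; exp(−2.357) = 0.09470.
C = 0.08691 × 0.09470 = 0.00823 kg/m³.

0.00823 kg/m³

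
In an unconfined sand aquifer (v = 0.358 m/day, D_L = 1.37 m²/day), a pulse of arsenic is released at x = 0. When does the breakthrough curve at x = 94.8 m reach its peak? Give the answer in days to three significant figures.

For the 1D instantaneous-source solution, setting ∂C/∂t = 0 at fixed x gives v²t² + 2Dt − x² = 0, so t = (√(D² + v²x²) − D)/v².
√(D² + v²x²) = √(1.37² + 0.358² × 94.8²) = 33.97; v² = 0.128164.
t = (33.97 − 1.37)/0.128164 = 254 days (vs. the pure-advection estimate x/v = 265 d).

254 days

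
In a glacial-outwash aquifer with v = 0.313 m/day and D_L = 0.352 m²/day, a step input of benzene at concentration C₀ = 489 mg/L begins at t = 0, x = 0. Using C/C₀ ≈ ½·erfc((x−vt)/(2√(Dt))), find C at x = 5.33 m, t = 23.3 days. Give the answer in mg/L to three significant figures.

335 mg/L

For a continuous step input, C/C₀ ≈ ½·erfc((x−vt)/(2√(Dt))).
vt = 0.313 × 23.3 = 7.2929 m and 2√(Dt) = 2√(0.352 × 23.3) = 5.728 m.
Argument (x−vt)/(2√(Dt)) = (5.33 − 7.2929)/5.728 = -0.3427; ½·erfc(-0.3427) = 0.6860.
C = 489 × 0.6860 = 335 mg/L.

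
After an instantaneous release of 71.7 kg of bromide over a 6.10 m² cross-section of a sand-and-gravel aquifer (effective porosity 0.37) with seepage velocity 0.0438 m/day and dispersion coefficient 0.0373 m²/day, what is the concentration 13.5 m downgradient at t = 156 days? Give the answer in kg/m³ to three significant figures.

For an instantaneous plane source, C(x,t) = M/(n_e·A·√(4πDt)) · exp(−(x−vt)²/(4Dt)), with n_e·A the pore (flow) area.
Plume center vt = 0.0438 × 156 = 6.8328 m, so the well at 13.5 m is 6.6672 m downgradient of the peak.
√(4πDt) = 8.551 m, giving peak height M/(n_e·A·√(4πDt)) = 71.7/(0.37 × 6.10 × 8.551) = 3.715 kg/m³.
(x−vt)²/(4Dt) = (6.6672)²/(4 × 0.0373 × 156) = 1.910; exp(−1.910) = 0.1481.
C = 3.715 × 0.1481 = 0.550 kg/m³.

0.550 kg/m³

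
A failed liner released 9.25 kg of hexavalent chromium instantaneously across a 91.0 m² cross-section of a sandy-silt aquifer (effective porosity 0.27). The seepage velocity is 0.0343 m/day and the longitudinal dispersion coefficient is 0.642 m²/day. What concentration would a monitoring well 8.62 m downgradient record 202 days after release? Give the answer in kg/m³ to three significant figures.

For an instantaneous plane source, C(x,t) = M/(n_e·A·√(4πDt)) · exp(−(x−vt)²/(4Dt)), with n_e·A the pore (flow) area.
Plume center vt = 0.0343 × 202 = 6.9286 m, so the well at 8.62 m is 1.6914 m downgradient of the peak.
√(4πDt) = 40.37 m, giving peak height M/(n_e·A·√(4πDt)) = 9.25/(0.27 × 91.0 × 40.37) = 0.009326 kg/m³.
(x−vt)²/(4Dt) = (1.6914)²/(4 × 0.642 × 202) = 0.005515; exp(−0.005515) = 0.9945.
C = 0.009326 × 0.9945 = 0.00927 kg/m³.

0.00927 kg/m³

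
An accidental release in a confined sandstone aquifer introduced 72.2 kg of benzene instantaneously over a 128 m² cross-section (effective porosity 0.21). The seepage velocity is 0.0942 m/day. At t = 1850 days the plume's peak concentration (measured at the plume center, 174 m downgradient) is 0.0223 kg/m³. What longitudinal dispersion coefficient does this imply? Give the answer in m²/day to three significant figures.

At the plume center C_max = M/(n_e·A·√(4πDt)), so D = M²/(4πt·(n_e·A·C_max)²).
n_e·A·C_max = 0.21 × 128 × 0.0223 = 0.5994 kg/m.
D = 72.2²/(4π × 1850 × 0.5994²) = 0.624 m²/day.

0.624 m²/day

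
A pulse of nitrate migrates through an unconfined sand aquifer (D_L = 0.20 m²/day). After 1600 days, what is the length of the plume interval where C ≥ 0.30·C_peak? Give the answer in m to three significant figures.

78.5 m

The plume is Gaussian with σ = √(2Dt) = √(2 × 0.20 × 1600) = 25.30 m.
C/C_peak = exp(−Δx²/(2σ²)) = 0.30 ⇒ Δx = σ·√(−2 ln 0.30) = 25.30 × 1.552 = 39.27 m.
Width = 2Δx = 78.5 m.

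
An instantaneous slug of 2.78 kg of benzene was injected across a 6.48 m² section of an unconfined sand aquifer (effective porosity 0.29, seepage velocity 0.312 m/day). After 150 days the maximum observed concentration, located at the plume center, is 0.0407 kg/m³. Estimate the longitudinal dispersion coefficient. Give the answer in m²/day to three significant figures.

At the plume center C_max = M/(n_e·A·√(4πDt)), so D = M²/(4πt·(n_e·A·C_max)²).
n_e·A·C_max = 0.29 × 6.48 × 0.0407 = 0.07648 kg/m.
D = 2.78²/(4π × 150 × 0.07648²) = 0.701 m²/day.

0.701 m²/day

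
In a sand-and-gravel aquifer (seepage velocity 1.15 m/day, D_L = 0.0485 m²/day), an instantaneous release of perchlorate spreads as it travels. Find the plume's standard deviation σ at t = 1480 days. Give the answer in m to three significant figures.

Dispersive spreading gives a Gaussian with σ² = 2Dt; advection only shifts the center.
σ = √(2 × 0.0485 × 1480) = 12.0 m.

12.0 m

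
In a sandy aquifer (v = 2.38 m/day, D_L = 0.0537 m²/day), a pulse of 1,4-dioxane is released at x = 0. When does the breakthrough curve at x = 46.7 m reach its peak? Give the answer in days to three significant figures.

19.6 days

For the 1D instantaneous-source solution, setting ∂C/∂t = 0 at fixed x gives v²t² + 2Dt − x² = 0, so t = (√(D² + v²x²) − D)/v².
√(D² + v²x²) = √(0.0537² + 2.38² × 46.7²) = 111.1; v² = 5.6644.
t = (111.1 − 0.0537)/5.6644 = 19.6 days (vs. the pure-advection estimate x/v = 19.6 d).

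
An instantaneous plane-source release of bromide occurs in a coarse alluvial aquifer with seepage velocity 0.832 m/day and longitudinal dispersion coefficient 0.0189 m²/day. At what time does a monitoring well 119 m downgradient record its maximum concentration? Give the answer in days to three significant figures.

For the 1D instantaneous-source solution, setting ∂C/∂t = 0 at fixed x gives v²t² + 2Dt − x² = 0, so t = (√(D² + v²x²) − D)/v².
√(D² + v²x²) = √(0.0189² + 0.832² × 119²) = 99.01; v² = 0.692224.
t = (99.01 − 0.0189)/0.692224 = 143 days (vs. the pure-advection estimate x/v = 143 d).

143 days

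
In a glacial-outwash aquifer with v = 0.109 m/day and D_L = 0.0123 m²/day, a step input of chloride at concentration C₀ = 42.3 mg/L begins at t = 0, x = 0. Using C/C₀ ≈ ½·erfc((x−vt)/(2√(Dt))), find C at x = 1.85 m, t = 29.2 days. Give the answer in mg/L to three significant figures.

39.9 mg/L

For a continuous step input, C/C₀ ≈ ½·erfc((x−vt)/(2√(Dt))).
vt = 0.109 × 29.2 = 3.1828 m and 2√(Dt) = 2√(0.0123 × 29.2) = 1.199 m.
Argument (x−vt)/(2√(Dt)) = (1.85 − 3.1828)/1.199 = -1.112; ½·erfc(-1.112) = 0.9421.
C = 42.3 × 0.9421 = 39.9 mg/L.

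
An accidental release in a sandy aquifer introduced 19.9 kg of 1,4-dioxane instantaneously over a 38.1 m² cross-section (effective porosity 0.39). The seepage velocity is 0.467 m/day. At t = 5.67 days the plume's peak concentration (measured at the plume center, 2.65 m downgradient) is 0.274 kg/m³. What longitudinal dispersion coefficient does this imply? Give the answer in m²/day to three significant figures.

0.335 m²/day

At the plume center C_max = M/(n_e·A·√(4πDt)), so D = M²/(4πt·(n_e·A·C_max)²).
n_e·A·C_max = 0.39 × 38.1 × 0.274 = 4.071 kg/m.
D = 19.9²/(4π × 5.67 × 4.071²) = 0.335 m²/day.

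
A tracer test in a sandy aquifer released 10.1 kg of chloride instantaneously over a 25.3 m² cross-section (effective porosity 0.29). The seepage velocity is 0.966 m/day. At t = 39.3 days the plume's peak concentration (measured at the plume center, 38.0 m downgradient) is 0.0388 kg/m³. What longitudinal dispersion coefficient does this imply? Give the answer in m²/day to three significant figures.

At the plume center C_max = M/(n_e·A·√(4πDt)), so D = M²/(4πt·(n_e·A·C_max)²).
n_e·A·C_max = 0.29 × 25.3 × 0.0388 = 0.2847 kg/m.
D = 10.1²/(4π × 39.3 × 0.2847²) = 2.55 m²/day.

2.55 m²/day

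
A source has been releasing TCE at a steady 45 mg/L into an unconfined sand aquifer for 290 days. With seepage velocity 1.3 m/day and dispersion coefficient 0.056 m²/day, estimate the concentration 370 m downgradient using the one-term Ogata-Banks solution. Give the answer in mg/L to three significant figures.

For a continuous step input, C/C₀ ≈ ½·erfc((x−vt)/(2√(Dt))).
vt = 1.3 × 290 = 377 m and 2√(Dt) = 2√(0.056 × 290) = 8.060 m.
Argument (x−vt)/(2√(Dt)) = (370 − 377)/8.060 = -0.8685; ½·erfc(-0.8685) = 0.8903.
C = 45 × 0.8903 = 40.1 mg/L.

40.1 mg/L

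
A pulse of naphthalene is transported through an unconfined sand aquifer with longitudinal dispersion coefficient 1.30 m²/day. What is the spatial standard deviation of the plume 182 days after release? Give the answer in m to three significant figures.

Dispersive spreading gives a Gaussian with σ² = 2Dt; advection only shifts the center.
σ = √(2 × 1.30 × 182) = 21.8 m.

21.8 m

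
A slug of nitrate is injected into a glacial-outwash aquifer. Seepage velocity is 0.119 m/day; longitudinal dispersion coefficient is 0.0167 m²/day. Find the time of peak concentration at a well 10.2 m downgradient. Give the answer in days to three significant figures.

84.5 days

For the 1D instantaneous-source solution, setting ∂C/∂t = 0 at fixed x gives v²t² + 2Dt − x² = 0, so t = (√(D² + v²x²) − D)/v².
√(D² + v²x²) = √(0.0167² + 0.119² × 10.2²) = 1.214; v² = 0.014161.
t = (1.214 − 0.0167)/0.014161 = 84.5 days (vs. the pure-advection estimate x/v = 85.7 d).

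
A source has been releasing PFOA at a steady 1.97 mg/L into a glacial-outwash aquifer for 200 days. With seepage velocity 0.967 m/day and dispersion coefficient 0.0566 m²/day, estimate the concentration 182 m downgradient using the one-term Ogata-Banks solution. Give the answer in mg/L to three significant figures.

1.95 mg/L

For a continuous step input, C/C₀ ≈ ½·erfc((x−vt)/(2√(Dt))).
vt = 0.967 × 200 = 193.4 m and 2√(Dt) = 2√(0.0566 × 200) = 6.729 m.
Argument (x−vt)/(2√(Dt)) = (182 − 193.4)/6.729 = -1.694; ½·erfc(-1.694) = 0.9917.
C = 1.97 × 0.9917 = 1.95 mg/L.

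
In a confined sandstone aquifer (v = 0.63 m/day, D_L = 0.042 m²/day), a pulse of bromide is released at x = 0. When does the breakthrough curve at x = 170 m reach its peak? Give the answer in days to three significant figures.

270 days

For the 1D instantaneous-source solution, setting ∂C/∂t = 0 at fixed x gives v²t² + 2Dt − x² = 0, so t = (√(D² + v²x²) − D)/v².
√(D² + v²x²) = √(0.042² + 0.63² × 170²) = 107.1; v² = 0.3969.
t = (107.1 − 0.042)/0.3969 = 270 days (vs. the pure-advection estimate x/v = 270 d).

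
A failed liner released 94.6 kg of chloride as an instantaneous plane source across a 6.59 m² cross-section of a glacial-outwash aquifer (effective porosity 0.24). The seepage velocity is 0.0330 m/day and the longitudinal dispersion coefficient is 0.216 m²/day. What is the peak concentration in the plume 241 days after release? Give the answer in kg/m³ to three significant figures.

2.34 kg/m³

The peak of an instantaneous 1D plume sits at x = vt; there the Gaussian factor is 1 and C_max = M/(n_e·A·√(4πDt)), where n_e·A is the pore area the mass is dissolved in.
√(4πDt) = √(4π × 0.216 × 241) = 25.58 m, so C_max = 94.6/(0.24 × 6.59 × 25.58) = 2.34 kg/m³.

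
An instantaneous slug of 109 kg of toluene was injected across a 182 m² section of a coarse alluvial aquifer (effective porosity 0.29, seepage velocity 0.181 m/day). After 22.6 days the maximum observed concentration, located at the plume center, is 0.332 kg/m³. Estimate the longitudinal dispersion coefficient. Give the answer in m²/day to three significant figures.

At the plume center C_max = M/(n_e·A·√(4πDt)), so D = M²/(4πt·(n_e·A·C_max)²).
n_e·A·C_max = 0.29 × 182 × 0.332 = 17.52 kg/m.
D = 109²/(4π × 22.6 × 17.52²) = 0.136 m²/day.

0.136 m²/day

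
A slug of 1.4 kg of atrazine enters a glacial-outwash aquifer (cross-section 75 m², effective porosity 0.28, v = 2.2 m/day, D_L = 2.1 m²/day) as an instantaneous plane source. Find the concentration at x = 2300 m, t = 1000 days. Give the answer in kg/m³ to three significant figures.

For an instantaneous plane source, C(x,t) = M/(n_e·A·√(4πDt)) · exp(−(x−vt)²/(4Dt)), with n_e·A the pore (flow) area.
Plume center vt = 2.2 × 1000 = 2200 m, so the well at 2300 m is 100 m downgradient of the peak.
√(4πDt) = 162.4 m, giving peak height M/(n_e·A·√(4πDt)) = 1.4/(0.28 × 75 × 162.4) = 0.0004105 kg/m³.
(x−vt)²/(4Dt) = (100)²/(4 × 2.1 × 1000) = 1.190; exp(−1.190) = 0.3042.
C = 0.0004105 × 0.3042 = 0.000125 kg/m³.

0.000125 kg/m³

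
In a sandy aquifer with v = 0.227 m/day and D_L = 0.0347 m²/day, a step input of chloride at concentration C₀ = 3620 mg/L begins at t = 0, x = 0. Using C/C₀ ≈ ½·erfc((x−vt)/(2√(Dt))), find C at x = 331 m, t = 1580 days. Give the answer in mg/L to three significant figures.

For a continuous step input, C/C₀ ≈ ½·erfc((x−vt)/(2√(Dt))).
vt = 0.227 × 1580 = 358.66 m and 2√(Dt) = 2√(0.0347 × 1580) = 14.81 m.
Argument (x−vt)/(2√(Dt)) = (331 − 358.66)/14.81 = -1.868; ½·erfc(-1.868) = 0.9959.
C = 3620 × 0.9959 = 3610 mg/L.

3610 mg/L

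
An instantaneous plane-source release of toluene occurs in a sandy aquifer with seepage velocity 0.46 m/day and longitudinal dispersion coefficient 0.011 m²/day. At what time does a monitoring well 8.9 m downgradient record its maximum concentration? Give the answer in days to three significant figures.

19.3 days

For the 1D instantaneous-source solution, setting ∂C/∂t = 0 at fixed x gives v²t² + 2Dt − x² = 0, so t = (√(D² + v²x²) − D)/v².
√(D² + v²x²) = √(0.011² + 0.46² × 8.9²) = 4.094; v² = 0.2116.
t = (4.094 − 0.011)/0.2116 = 19.3 days (vs. the pure-advection estimate x/v = 19.3 d).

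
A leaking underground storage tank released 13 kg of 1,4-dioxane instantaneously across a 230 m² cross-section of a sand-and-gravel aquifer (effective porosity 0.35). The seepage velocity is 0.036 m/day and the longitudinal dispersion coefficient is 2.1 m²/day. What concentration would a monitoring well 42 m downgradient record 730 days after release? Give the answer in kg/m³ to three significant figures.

For an instantaneous plane source, C(x,t) = M/(n_e·A·√(4πDt)) · exp(−(x−vt)²/(4Dt)), with n_e·A the pore (flow) area.
Plume center vt = 0.036 × 730 = 26.28 m, so the well at 42 m is 15.72 m downgradient of the peak.
√(4πDt) = 138.8 m, giving peak height M/(n_e·A·√(4πDt)) = 13/(0.35 × 230 × 138.8) = 0.001163 kg/m³.
(x−vt)²/(4Dt) = (15.72)²/(4 × 2.1 × 730) = 0.04030; exp(−0.04030) = 0.9605.
C = 0.001163 × 0.9605 = 0.00112 kg/m³.

0.00112 kg/m³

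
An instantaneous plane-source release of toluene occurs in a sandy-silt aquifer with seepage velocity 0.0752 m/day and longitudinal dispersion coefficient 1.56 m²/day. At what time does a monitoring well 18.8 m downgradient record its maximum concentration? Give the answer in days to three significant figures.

96.4 days

For the 1D instantaneous-source solution, setting ∂C/∂t = 0 at fixed x gives v²t² + 2Dt − x² = 0, so t = (√(D² + v²x²) − D)/v².
√(D² + v²x²) = √(1.56² + 0.0752² × 18.8²) = 2.105; v² = 0.00565504.
t = (2.105 − 1.56)/0.00565504 = 96.4 days (vs. the pure-advection estimate x/v = 250 d).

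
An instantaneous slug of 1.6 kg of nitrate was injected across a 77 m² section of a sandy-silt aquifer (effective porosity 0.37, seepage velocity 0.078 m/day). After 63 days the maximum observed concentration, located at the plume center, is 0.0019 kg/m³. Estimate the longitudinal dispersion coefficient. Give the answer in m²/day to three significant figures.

At the plume center C_max = M/(n_e·A·√(4πDt)), so D = M²/(4πt·(n_e·A·C_max)²).
n_e·A·C_max = 0.37 × 77 × 0.0019 = 0.05413 kg/m.
D = 1.6²/(4π × 63 × 0.05413²) = 1.10 m²/day.

1.10 m²/day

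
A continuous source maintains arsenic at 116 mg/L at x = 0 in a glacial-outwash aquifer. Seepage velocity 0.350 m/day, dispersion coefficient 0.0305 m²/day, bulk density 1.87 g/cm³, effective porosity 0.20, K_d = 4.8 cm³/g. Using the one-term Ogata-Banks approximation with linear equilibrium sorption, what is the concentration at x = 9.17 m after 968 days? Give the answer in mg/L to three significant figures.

6.70 mg/L

Retardation factor R = 1 + ρ_b·K_d/n = 1 + 1.87 × 4.8/0.20 = 45.88.
Sorption retards both mechanisms: v_R = v/R = 0.007629 m/day, D_R = D/R = 0.0006648 m²/day.
v_R·t = 0.007629 × 968 = 7.384872 m; 2√(D_R t) = 1.604 m; argument = (9.17 − 7.384872)/1.604 = 1.113.
C = C₀ × ½·erfc(1.113) = 116 × 0.05774 = 6.70 mg/L.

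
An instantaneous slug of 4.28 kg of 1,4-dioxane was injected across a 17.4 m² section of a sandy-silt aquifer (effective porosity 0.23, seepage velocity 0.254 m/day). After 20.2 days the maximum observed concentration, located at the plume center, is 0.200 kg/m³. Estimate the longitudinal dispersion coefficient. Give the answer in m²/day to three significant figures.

At the plume center C_max = M/(n_e·A·√(4πDt)), so D = M²/(4πt·(n_e·A·C_max)²).
n_e·A·C_max = 0.23 × 17.4 × 0.200 = 0.8004 kg/m.
D = 4.28²/(4π × 20.2 × 0.8004²) = 0.113 m²/day.

0.113 m²/day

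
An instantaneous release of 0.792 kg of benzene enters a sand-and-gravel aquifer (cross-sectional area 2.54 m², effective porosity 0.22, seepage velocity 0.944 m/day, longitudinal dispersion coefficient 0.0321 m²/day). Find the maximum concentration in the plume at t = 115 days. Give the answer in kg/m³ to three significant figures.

0.208 kg/m³

The peak of an instantaneous 1D plume sits at x = vt; there the Gaussian factor is 1 and C_max = M/(n_e·A·√(4πDt)), where n_e·A is the pore area the mass is dissolved in.
√(4πDt) = √(4π × 0.0321 × 115) = 6.811 m, so C_max = 0.792/(0.22 × 2.54 × 6.811) = 0.208 kg/m³.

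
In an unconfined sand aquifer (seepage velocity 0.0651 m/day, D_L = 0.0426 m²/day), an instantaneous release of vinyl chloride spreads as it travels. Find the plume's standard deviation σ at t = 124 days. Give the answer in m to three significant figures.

Dispersive spreading gives a Gaussian with σ² = 2Dt; advection only shifts the center.
σ = √(2 × 0.0426 × 124) = 3.25 m.

3.25 m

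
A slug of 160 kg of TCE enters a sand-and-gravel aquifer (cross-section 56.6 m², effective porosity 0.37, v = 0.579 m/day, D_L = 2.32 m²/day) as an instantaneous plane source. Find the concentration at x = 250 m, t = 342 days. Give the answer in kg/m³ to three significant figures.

For an instantaneous plane source, C(x,t) = M/(n_e·A·√(4πDt)) · exp(−(x−vt)²/(4Dt)), with n_e·A the pore (flow) area.
Plume center vt = 0.579 × 342 = 198.018 m, so the well at 250 m is 51.982 m downgradient of the peak.
√(4πDt) = 99.85 m, giving peak height M/(n_e·A·√(4πDt)) = 160/(0.37 × 56.6 × 99.85) = 0.07652 kg/m³.
(x−vt)²/(4Dt) = (51.982)²/(4 × 2.32 × 342) = 0.8514; exp(−0.8514) = 0.4268.
C = 0.07652 × 0.4268 = 0.0327 kg/m³.

0.0327 kg/m³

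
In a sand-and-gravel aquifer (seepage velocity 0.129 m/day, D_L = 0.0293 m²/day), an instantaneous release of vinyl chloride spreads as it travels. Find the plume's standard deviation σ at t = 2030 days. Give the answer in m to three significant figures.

10.9 m

Dispersive spreading gives a Gaussian with σ² = 2Dt; advection only shifts the center.
σ = √(2 × 0.0293 × 2030) = 10.9 m.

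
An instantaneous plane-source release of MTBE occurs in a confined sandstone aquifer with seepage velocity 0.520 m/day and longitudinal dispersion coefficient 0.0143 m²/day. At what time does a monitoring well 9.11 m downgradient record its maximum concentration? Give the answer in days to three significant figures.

17.5 days

For the 1D instantaneous-source solution, setting ∂C/∂t = 0 at fixed x gives v²t² + 2Dt − x² = 0, so t = (√(D² + v²x²) − D)/v².
√(D² + v²x²) = √(0.0143² + 0.520² × 9.11²) = 4.737; v² = 0.2704.
t = (4.737 − 0.0143)/0.2704 = 17.5 days (vs. the pure-advection estimate x/v = 17.5 d).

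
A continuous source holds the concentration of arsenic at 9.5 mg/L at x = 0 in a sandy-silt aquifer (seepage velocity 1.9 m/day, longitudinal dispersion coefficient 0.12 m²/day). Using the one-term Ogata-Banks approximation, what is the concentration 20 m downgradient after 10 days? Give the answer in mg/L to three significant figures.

2.46 mg/L

For a continuous step input, C/C₀ ≈ ½·erfc((x−vt)/(2√(Dt))).
vt = 1.9 × 10 = 19 m and 2√(Dt) = 2√(0.12 × 10) = 2.191 m.
Argument (x−vt)/(2√(Dt)) = (20 − 19)/2.191 = 0.4564; ½·erfc(0.4564) = 0.2593.
C = 9.5 × 0.2593 = 2.46 mg/L.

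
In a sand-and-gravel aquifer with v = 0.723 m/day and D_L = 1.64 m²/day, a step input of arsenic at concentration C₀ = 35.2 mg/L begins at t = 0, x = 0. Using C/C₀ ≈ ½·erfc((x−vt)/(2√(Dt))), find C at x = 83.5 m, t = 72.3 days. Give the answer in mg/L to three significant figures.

For a continuous step input, C/C₀ ≈ ½·erfc((x−vt)/(2√(Dt))).
vt = 0.723 × 72.3 = 52.2729 m and 2√(Dt) = 2√(1.64 × 72.3) = 21.78 m.
Argument (x−vt)/(2√(Dt)) = (83.5 − 52.2729)/21.78 = 1.434; ½·erfc(1.434) = 0.02128.
C = 35.2 × 0.02128 = 0.749 mg/L.

0.749 mg/L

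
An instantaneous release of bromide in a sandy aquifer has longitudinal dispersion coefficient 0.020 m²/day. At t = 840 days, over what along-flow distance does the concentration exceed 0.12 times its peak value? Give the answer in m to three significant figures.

23.9 m

The plume is Gaussian with σ = √(2Dt) = √(2 × 0.020 × 840) = 5.797 m.
C/C_peak = exp(−Δx²/(2σ²)) = 0.12 ⇒ Δx = σ·√(−2 ln 0.12) = 5.797 × 2.059 = 11.94 m.
Width = 2Δx = 23.9 m.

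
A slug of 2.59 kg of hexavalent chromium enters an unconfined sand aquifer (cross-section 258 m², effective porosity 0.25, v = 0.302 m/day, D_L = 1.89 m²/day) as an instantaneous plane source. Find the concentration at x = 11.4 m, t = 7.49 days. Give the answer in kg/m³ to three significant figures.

For an instantaneous plane source, C(x,t) = M/(n_e·A·√(4πDt)) · exp(−(x−vt)²/(4Dt)), with n_e·A the pore (flow) area.
Plume center vt = 0.302 × 7.49 = 2.26198 m, so the well at 11.4 m is 9.13802 m downgradient of the peak.
√(4πDt) = 13.34 m, giving peak height M/(n_e·A·√(4πDt)) = 2.59/(0.25 × 258 × 13.34) = 0.003010 kg/m³.
(x−vt)²/(4Dt) = (9.13802)²/(4 × 1.89 × 7.49) = 1.475; exp(−1.475) = 0.2288.
C = 0.003010 × 0.2288 = 0.000689 kg/m³.

0.000689 kg/m³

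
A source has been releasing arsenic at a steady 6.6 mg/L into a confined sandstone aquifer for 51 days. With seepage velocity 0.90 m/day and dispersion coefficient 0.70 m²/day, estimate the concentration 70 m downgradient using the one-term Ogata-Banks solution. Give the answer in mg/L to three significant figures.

For a continuous step input, C/C₀ ≈ ½·erfc((x−vt)/(2√(Dt))).
vt = 0.90 × 51 = 45.9 m and 2√(Dt) = 2√(0.70 × 51) = 11.95 m.
Argument (x−vt)/(2√(Dt)) = (70 − 45.9)/11.95 = 2.017; ½·erfc(2.017) = 0.002169.
C = 6.6 × 0.002169 = 0.0143 mg/L.

0.0143 mg/L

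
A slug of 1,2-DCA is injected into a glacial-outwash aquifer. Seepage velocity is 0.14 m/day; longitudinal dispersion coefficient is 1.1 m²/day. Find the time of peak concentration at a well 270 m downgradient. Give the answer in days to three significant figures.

For the 1D instantaneous-source solution, setting ∂C/∂t = 0 at fixed x gives v²t² + 2Dt − x² = 0, so t = (√(D² + v²x²) − D)/v².
√(D² + v²x²) = √(1.1² + 0.14² × 270²) = 37.82; v² = 0.0196.
t = (37.82 − 1.1)/0.0196 = 1870 days (vs. the pure-advection estimate x/v = 1930 d).

1870 days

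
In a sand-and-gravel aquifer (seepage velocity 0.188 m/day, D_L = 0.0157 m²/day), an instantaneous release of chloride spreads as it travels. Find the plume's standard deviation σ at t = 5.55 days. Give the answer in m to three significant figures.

Dispersive spreading gives a Gaussian with σ² = 2Dt; advection only shifts the center.
σ = √(2 × 0.0157 × 5.55) = 0.417 m.

0.417 m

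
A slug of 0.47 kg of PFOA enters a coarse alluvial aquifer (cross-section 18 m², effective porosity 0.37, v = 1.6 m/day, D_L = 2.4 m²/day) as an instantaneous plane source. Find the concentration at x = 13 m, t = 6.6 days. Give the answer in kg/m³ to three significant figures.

For an instantaneous plane source, C(x,t) = M/(n_e·A·√(4πDt)) · exp(−(x−vt)²/(4Dt)), with n_e·A the pore (flow) area.
Plume center vt = 1.6 × 6.6 = 10.56 m, so the well at 13 m is 2.44 m downgradient of the peak.
√(4πDt) = 14.11 m, giving peak height M/(n_e·A·√(4πDt)) = 0.47/(0.37 × 18 × 14.11) = 0.005001 kg/m³.
(x−vt)²/(4Dt) = (2.44)²/(4 × 2.4 × 6.6) = 0.09396; exp(−0.09396) = 0.9103.
C = 0.005001 × 0.9103 = 0.00455 kg/m³.

0.00455 kg/m³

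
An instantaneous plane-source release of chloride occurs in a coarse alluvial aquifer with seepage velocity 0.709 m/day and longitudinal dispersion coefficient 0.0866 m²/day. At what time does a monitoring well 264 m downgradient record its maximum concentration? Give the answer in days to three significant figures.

372 days

For the 1D instantaneous-source solution, setting ∂C/∂t = 0 at fixed x gives v²t² + 2Dt − x² = 0, so t = (√(D² + v²x²) − D)/v².
√(D² + v²x²) = √(0.0866² + 0.709² × 264²) = 187.2; v² = 0.502681.
t = (187.2 − 0.0866)/0.502681 = 372 days (vs. the pure-advection estimate x/v = 372 d).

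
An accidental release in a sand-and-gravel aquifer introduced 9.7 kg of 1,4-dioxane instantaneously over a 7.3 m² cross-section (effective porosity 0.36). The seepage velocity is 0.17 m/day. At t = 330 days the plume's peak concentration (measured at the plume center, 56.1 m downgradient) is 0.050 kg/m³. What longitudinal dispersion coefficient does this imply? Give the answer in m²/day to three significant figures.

At the plume center C_max = M/(n_e·A·√(4πDt)), so D = M²/(4πt·(n_e·A·C_max)²).
n_e·A·C_max = 0.36 × 7.3 × 0.050 = 0.1314 kg/m.
D = 9.7²/(4π × 330 × 0.1314²) = 1.31 m²/day.

1.31 m²/day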